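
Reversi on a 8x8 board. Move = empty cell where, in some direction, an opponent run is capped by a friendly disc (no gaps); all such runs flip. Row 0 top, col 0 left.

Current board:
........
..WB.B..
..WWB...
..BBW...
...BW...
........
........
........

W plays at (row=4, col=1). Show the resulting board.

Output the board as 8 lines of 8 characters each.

Place W at (4,1); scan 8 dirs for brackets.
Dir NW: first cell '.' (not opp) -> no flip
Dir N: first cell '.' (not opp) -> no flip
Dir NE: opp run (3,2) capped by W -> flip
Dir W: first cell '.' (not opp) -> no flip
Dir E: first cell '.' (not opp) -> no flip
Dir SW: first cell '.' (not opp) -> no flip
Dir S: first cell '.' (not opp) -> no flip
Dir SE: first cell '.' (not opp) -> no flip
All flips: (3,2)

Answer: ........
..WB.B..
..WWB...
..WBW...
.W.BW...
........
........
........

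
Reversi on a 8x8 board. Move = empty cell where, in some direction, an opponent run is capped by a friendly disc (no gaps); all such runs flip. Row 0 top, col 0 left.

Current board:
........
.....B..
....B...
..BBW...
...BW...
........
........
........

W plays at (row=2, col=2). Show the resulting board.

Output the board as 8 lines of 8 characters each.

Answer: ........
.....B..
..W.B...
..BWW...
...BW...
........
........
........

Derivation:
Place W at (2,2); scan 8 dirs for brackets.
Dir NW: first cell '.' (not opp) -> no flip
Dir N: first cell '.' (not opp) -> no flip
Dir NE: first cell '.' (not opp) -> no flip
Dir W: first cell '.' (not opp) -> no flip
Dir E: first cell '.' (not opp) -> no flip
Dir SW: first cell '.' (not opp) -> no flip
Dir S: opp run (3,2), next='.' -> no flip
Dir SE: opp run (3,3) capped by W -> flip
All flips: (3,3)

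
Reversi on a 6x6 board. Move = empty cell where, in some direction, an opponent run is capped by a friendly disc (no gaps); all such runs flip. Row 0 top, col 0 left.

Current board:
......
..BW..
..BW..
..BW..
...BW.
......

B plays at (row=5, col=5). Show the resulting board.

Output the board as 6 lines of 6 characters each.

Answer: ......
..BW..
..BW..
..BB..
...BB.
.....B

Derivation:
Place B at (5,5); scan 8 dirs for brackets.
Dir NW: opp run (4,4) (3,3) capped by B -> flip
Dir N: first cell '.' (not opp) -> no flip
Dir NE: edge -> no flip
Dir W: first cell '.' (not opp) -> no flip
Dir E: edge -> no flip
Dir SW: edge -> no flip
Dir S: edge -> no flip
Dir SE: edge -> no flip
All flips: (3,3) (4,4)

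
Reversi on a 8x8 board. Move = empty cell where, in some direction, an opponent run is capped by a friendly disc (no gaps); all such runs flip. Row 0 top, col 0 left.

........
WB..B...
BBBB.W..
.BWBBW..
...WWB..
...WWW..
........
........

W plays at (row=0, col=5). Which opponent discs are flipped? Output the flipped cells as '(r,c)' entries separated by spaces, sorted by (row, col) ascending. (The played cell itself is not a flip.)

Answer: (1,4) (2,3)

Derivation:
Dir NW: edge -> no flip
Dir N: edge -> no flip
Dir NE: edge -> no flip
Dir W: first cell '.' (not opp) -> no flip
Dir E: first cell '.' (not opp) -> no flip
Dir SW: opp run (1,4) (2,3) capped by W -> flip
Dir S: first cell '.' (not opp) -> no flip
Dir SE: first cell '.' (not opp) -> no flip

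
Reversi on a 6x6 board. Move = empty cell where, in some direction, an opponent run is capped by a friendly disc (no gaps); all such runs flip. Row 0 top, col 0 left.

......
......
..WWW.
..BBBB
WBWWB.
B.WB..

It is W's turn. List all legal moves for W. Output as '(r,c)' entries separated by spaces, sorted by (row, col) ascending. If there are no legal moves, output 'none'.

Answer: (2,1) (2,5) (3,0) (4,5) (5,4) (5,5)

Derivation:
(2,1): flips 1 -> legal
(2,5): flips 1 -> legal
(3,0): flips 1 -> legal
(3,1): no bracket -> illegal
(4,5): flips 2 -> legal
(5,1): no bracket -> illegal
(5,4): flips 3 -> legal
(5,5): flips 2 -> legal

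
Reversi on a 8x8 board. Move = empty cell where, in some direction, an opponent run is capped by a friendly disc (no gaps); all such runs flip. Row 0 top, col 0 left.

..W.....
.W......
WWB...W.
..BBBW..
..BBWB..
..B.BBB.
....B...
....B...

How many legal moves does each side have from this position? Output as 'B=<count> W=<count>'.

-- B to move --
(0,0): flips 1 -> legal
(0,1): no bracket -> illegal
(0,3): no bracket -> illegal
(1,0): flips 1 -> legal
(1,2): no bracket -> illegal
(1,3): no bracket -> illegal
(1,5): no bracket -> illegal
(1,6): no bracket -> illegal
(1,7): no bracket -> illegal
(2,4): no bracket -> illegal
(2,5): flips 1 -> legal
(2,7): no bracket -> illegal
(3,0): no bracket -> illegal
(3,1): no bracket -> illegal
(3,6): flips 1 -> legal
(3,7): no bracket -> illegal
(4,6): no bracket -> illegal
(5,3): no bracket -> illegal
B mobility = 4
-- W to move --
(1,2): no bracket -> illegal
(1,3): no bracket -> illegal
(2,3): flips 1 -> legal
(2,4): flips 1 -> legal
(2,5): no bracket -> illegal
(3,1): flips 3 -> legal
(3,6): no bracket -> illegal
(4,1): flips 2 -> legal
(4,6): flips 1 -> legal
(4,7): no bracket -> illegal
(5,1): no bracket -> illegal
(5,3): no bracket -> illegal
(5,7): no bracket -> illegal
(6,1): no bracket -> illegal
(6,2): no bracket -> illegal
(6,3): no bracket -> illegal
(6,5): flips 5 -> legal
(6,6): flips 1 -> legal
(6,7): no bracket -> illegal
(7,3): no bracket -> illegal
(7,5): no bracket -> illegal
W mobility = 7

Answer: B=4 W=7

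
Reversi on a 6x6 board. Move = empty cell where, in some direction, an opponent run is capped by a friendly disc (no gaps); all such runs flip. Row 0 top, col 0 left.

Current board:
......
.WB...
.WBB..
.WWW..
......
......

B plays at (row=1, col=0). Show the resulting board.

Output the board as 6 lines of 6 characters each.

Place B at (1,0); scan 8 dirs for brackets.
Dir NW: edge -> no flip
Dir N: first cell '.' (not opp) -> no flip
Dir NE: first cell '.' (not opp) -> no flip
Dir W: edge -> no flip
Dir E: opp run (1,1) capped by B -> flip
Dir SW: edge -> no flip
Dir S: first cell '.' (not opp) -> no flip
Dir SE: opp run (2,1) (3,2), next='.' -> no flip
All flips: (1,1)

Answer: ......
BBB...
.WBB..
.WWW..
......
......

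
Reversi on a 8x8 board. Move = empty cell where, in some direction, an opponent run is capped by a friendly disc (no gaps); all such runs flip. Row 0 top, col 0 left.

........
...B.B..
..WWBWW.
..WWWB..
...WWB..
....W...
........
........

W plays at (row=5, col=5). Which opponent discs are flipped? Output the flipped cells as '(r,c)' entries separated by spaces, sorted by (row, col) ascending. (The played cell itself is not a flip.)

Answer: (3,5) (4,5)

Derivation:
Dir NW: first cell 'W' (not opp) -> no flip
Dir N: opp run (4,5) (3,5) capped by W -> flip
Dir NE: first cell '.' (not opp) -> no flip
Dir W: first cell 'W' (not opp) -> no flip
Dir E: first cell '.' (not opp) -> no flip
Dir SW: first cell '.' (not opp) -> no flip
Dir S: first cell '.' (not opp) -> no flip
Dir SE: first cell '.' (not opp) -> no flip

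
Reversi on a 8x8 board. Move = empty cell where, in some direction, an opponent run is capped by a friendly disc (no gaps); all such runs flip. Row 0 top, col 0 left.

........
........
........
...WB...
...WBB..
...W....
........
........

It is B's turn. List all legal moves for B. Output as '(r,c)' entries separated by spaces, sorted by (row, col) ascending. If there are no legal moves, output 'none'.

Answer: (2,2) (3,2) (4,2) (5,2) (6,2)

Derivation:
(2,2): flips 1 -> legal
(2,3): no bracket -> illegal
(2,4): no bracket -> illegal
(3,2): flips 1 -> legal
(4,2): flips 1 -> legal
(5,2): flips 1 -> legal
(5,4): no bracket -> illegal
(6,2): flips 1 -> legal
(6,3): no bracket -> illegal
(6,4): no bracket -> illegal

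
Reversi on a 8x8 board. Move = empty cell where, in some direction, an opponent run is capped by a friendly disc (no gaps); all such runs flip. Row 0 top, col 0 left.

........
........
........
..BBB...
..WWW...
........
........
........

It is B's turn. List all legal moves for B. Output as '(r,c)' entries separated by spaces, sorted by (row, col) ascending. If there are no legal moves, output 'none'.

Answer: (5,1) (5,2) (5,3) (5,4) (5,5)

Derivation:
(3,1): no bracket -> illegal
(3,5): no bracket -> illegal
(4,1): no bracket -> illegal
(4,5): no bracket -> illegal
(5,1): flips 1 -> legal
(5,2): flips 2 -> legal
(5,3): flips 1 -> legal
(5,4): flips 2 -> legal
(5,5): flips 1 -> legal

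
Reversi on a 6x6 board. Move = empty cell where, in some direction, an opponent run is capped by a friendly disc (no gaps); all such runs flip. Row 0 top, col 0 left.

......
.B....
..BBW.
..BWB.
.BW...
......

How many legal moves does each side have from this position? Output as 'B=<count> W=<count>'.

-- B to move --
(1,3): no bracket -> illegal
(1,4): flips 1 -> legal
(1,5): no bracket -> illegal
(2,5): flips 1 -> legal
(3,1): no bracket -> illegal
(3,5): no bracket -> illegal
(4,3): flips 2 -> legal
(4,4): flips 1 -> legal
(5,1): no bracket -> illegal
(5,2): flips 1 -> legal
(5,3): no bracket -> illegal
B mobility = 5
-- W to move --
(0,0): flips 2 -> legal
(0,1): no bracket -> illegal
(0,2): no bracket -> illegal
(1,0): no bracket -> illegal
(1,2): flips 2 -> legal
(1,3): flips 1 -> legal
(1,4): no bracket -> illegal
(2,0): no bracket -> illegal
(2,1): flips 2 -> legal
(2,5): no bracket -> illegal
(3,0): no bracket -> illegal
(3,1): flips 1 -> legal
(3,5): flips 1 -> legal
(4,0): flips 1 -> legal
(4,3): no bracket -> illegal
(4,4): flips 1 -> legal
(4,5): no bracket -> illegal
(5,0): no bracket -> illegal
(5,1): no bracket -> illegal
(5,2): no bracket -> illegal
W mobility = 8

Answer: B=5 W=8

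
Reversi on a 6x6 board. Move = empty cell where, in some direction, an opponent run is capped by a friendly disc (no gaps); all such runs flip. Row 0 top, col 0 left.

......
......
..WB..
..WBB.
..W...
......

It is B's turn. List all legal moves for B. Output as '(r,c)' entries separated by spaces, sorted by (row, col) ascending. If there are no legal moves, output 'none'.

(1,1): flips 1 -> legal
(1,2): no bracket -> illegal
(1,3): no bracket -> illegal
(2,1): flips 1 -> legal
(3,1): flips 1 -> legal
(4,1): flips 1 -> legal
(4,3): no bracket -> illegal
(5,1): flips 1 -> legal
(5,2): no bracket -> illegal
(5,3): no bracket -> illegal

Answer: (1,1) (2,1) (3,1) (4,1) (5,1)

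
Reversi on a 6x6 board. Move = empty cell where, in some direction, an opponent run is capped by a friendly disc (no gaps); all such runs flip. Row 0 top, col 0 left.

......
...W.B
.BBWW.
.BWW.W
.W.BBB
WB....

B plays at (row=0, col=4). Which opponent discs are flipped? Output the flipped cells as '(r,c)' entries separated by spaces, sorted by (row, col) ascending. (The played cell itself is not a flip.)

Dir NW: edge -> no flip
Dir N: edge -> no flip
Dir NE: edge -> no flip
Dir W: first cell '.' (not opp) -> no flip
Dir E: first cell '.' (not opp) -> no flip
Dir SW: opp run (1,3) capped by B -> flip
Dir S: first cell '.' (not opp) -> no flip
Dir SE: first cell 'B' (not opp) -> no flip

Answer: (1,3)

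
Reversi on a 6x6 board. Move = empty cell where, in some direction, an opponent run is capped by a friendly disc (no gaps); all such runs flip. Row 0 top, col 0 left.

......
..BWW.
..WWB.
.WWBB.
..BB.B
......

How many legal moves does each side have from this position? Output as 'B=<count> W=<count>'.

-- B to move --
(0,2): flips 1 -> legal
(0,3): flips 2 -> legal
(0,4): flips 1 -> legal
(0,5): no bracket -> illegal
(1,1): flips 1 -> legal
(1,5): flips 2 -> legal
(2,0): flips 1 -> legal
(2,1): flips 3 -> legal
(2,5): no bracket -> illegal
(3,0): flips 2 -> legal
(4,0): no bracket -> illegal
(4,1): no bracket -> illegal
B mobility = 8
-- W to move --
(0,1): flips 1 -> legal
(0,2): flips 1 -> legal
(0,3): no bracket -> illegal
(1,1): flips 1 -> legal
(1,5): no bracket -> illegal
(2,1): no bracket -> illegal
(2,5): flips 1 -> legal
(3,5): flips 3 -> legal
(4,1): no bracket -> illegal
(4,4): flips 3 -> legal
(5,1): no bracket -> illegal
(5,2): flips 1 -> legal
(5,3): flips 3 -> legal
(5,4): flips 1 -> legal
(5,5): no bracket -> illegal
W mobility = 9

Answer: B=8 W=9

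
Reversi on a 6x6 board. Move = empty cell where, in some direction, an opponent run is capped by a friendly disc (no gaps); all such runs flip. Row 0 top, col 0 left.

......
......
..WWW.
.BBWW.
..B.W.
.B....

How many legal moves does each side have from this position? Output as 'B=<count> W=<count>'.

Answer: B=5 W=4

Derivation:
-- B to move --
(1,1): no bracket -> illegal
(1,2): flips 1 -> legal
(1,3): flips 1 -> legal
(1,4): flips 1 -> legal
(1,5): flips 2 -> legal
(2,1): no bracket -> illegal
(2,5): no bracket -> illegal
(3,5): flips 2 -> legal
(4,3): no bracket -> illegal
(4,5): no bracket -> illegal
(5,3): no bracket -> illegal
(5,4): no bracket -> illegal
(5,5): no bracket -> illegal
B mobility = 5
-- W to move --
(2,0): no bracket -> illegal
(2,1): no bracket -> illegal
(3,0): flips 2 -> legal
(4,0): flips 1 -> legal
(4,1): flips 1 -> legal
(4,3): no bracket -> illegal
(5,0): no bracket -> illegal
(5,2): flips 2 -> legal
(5,3): no bracket -> illegal
W mobility = 4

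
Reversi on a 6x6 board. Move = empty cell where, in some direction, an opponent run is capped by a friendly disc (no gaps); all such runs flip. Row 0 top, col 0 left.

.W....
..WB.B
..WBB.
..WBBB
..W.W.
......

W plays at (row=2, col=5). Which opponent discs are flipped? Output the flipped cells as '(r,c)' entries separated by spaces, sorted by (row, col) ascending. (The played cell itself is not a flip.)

Dir NW: first cell '.' (not opp) -> no flip
Dir N: opp run (1,5), next='.' -> no flip
Dir NE: edge -> no flip
Dir W: opp run (2,4) (2,3) capped by W -> flip
Dir E: edge -> no flip
Dir SW: opp run (3,4), next='.' -> no flip
Dir S: opp run (3,5), next='.' -> no flip
Dir SE: edge -> no flip

Answer: (2,3) (2,4)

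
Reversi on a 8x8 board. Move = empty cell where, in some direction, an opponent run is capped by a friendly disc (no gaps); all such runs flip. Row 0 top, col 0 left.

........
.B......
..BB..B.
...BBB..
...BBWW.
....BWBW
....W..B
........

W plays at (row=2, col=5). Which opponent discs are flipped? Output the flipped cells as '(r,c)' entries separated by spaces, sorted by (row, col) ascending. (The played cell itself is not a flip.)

Dir NW: first cell '.' (not opp) -> no flip
Dir N: first cell '.' (not opp) -> no flip
Dir NE: first cell '.' (not opp) -> no flip
Dir W: first cell '.' (not opp) -> no flip
Dir E: opp run (2,6), next='.' -> no flip
Dir SW: opp run (3,4) (4,3), next='.' -> no flip
Dir S: opp run (3,5) capped by W -> flip
Dir SE: first cell '.' (not opp) -> no flip

Answer: (3,5)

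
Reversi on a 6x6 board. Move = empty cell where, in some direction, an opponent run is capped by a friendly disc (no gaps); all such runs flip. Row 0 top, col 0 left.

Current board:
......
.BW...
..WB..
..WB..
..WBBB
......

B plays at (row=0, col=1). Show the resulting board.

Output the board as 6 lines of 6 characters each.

Answer: .B....
.BB...
..WB..
..WB..
..WBBB
......

Derivation:
Place B at (0,1); scan 8 dirs for brackets.
Dir NW: edge -> no flip
Dir N: edge -> no flip
Dir NE: edge -> no flip
Dir W: first cell '.' (not opp) -> no flip
Dir E: first cell '.' (not opp) -> no flip
Dir SW: first cell '.' (not opp) -> no flip
Dir S: first cell 'B' (not opp) -> no flip
Dir SE: opp run (1,2) capped by B -> flip
All flips: (1,2)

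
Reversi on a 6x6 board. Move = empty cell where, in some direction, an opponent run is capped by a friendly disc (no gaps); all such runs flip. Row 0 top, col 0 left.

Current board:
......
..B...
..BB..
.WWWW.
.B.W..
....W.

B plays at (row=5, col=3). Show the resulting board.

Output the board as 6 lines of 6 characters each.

Answer: ......
..B...
..BB..
.WWBW.
.B.B..
...BW.

Derivation:
Place B at (5,3); scan 8 dirs for brackets.
Dir NW: first cell '.' (not opp) -> no flip
Dir N: opp run (4,3) (3,3) capped by B -> flip
Dir NE: first cell '.' (not opp) -> no flip
Dir W: first cell '.' (not opp) -> no flip
Dir E: opp run (5,4), next='.' -> no flip
Dir SW: edge -> no flip
Dir S: edge -> no flip
Dir SE: edge -> no flip
All flips: (3,3) (4,3)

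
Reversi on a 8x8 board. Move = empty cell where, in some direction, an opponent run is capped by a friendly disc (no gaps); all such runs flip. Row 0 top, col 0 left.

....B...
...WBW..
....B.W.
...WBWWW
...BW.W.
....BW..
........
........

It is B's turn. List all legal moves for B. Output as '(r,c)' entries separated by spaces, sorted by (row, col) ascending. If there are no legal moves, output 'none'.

(0,2): flips 1 -> legal
(0,3): no bracket -> illegal
(0,5): no bracket -> illegal
(0,6): flips 1 -> legal
(1,2): flips 1 -> legal
(1,6): flips 1 -> legal
(1,7): no bracket -> illegal
(2,2): flips 1 -> legal
(2,3): flips 1 -> legal
(2,5): no bracket -> illegal
(2,7): no bracket -> illegal
(3,2): flips 1 -> legal
(4,2): flips 1 -> legal
(4,5): flips 1 -> legal
(4,7): no bracket -> illegal
(5,3): no bracket -> illegal
(5,6): flips 1 -> legal
(5,7): flips 2 -> legal
(6,4): no bracket -> illegal
(6,5): no bracket -> illegal
(6,6): no bracket -> illegal

Answer: (0,2) (0,6) (1,2) (1,6) (2,2) (2,3) (3,2) (4,2) (4,5) (5,6) (5,7)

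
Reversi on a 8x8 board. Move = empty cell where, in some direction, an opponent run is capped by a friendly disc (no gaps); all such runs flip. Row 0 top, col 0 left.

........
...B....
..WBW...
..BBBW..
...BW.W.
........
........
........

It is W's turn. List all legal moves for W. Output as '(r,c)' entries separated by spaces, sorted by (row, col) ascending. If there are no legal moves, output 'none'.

Answer: (0,2) (0,4) (3,1) (4,2)

Derivation:
(0,2): flips 1 -> legal
(0,3): no bracket -> illegal
(0,4): flips 1 -> legal
(1,2): no bracket -> illegal
(1,4): no bracket -> illegal
(2,1): no bracket -> illegal
(2,5): no bracket -> illegal
(3,1): flips 3 -> legal
(4,1): no bracket -> illegal
(4,2): flips 3 -> legal
(4,5): no bracket -> illegal
(5,2): no bracket -> illegal
(5,3): no bracket -> illegal
(5,4): no bracket -> illegal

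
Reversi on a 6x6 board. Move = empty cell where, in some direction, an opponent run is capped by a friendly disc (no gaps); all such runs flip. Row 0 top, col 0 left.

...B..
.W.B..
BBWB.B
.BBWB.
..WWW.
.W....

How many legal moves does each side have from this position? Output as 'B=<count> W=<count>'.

-- B to move --
(0,0): no bracket -> illegal
(0,1): flips 1 -> legal
(0,2): flips 1 -> legal
(1,0): no bracket -> illegal
(1,2): flips 1 -> legal
(2,4): no bracket -> illegal
(3,5): no bracket -> illegal
(4,0): no bracket -> illegal
(4,1): no bracket -> illegal
(4,5): no bracket -> illegal
(5,0): no bracket -> illegal
(5,2): flips 2 -> legal
(5,3): flips 3 -> legal
(5,4): flips 2 -> legal
(5,5): no bracket -> illegal
B mobility = 6
-- W to move --
(0,2): no bracket -> illegal
(0,4): flips 1 -> legal
(1,0): flips 2 -> legal
(1,2): no bracket -> illegal
(1,4): no bracket -> illegal
(1,5): no bracket -> illegal
(2,4): flips 2 -> legal
(3,0): flips 2 -> legal
(3,5): flips 1 -> legal
(4,0): flips 1 -> legal
(4,1): flips 2 -> legal
(4,5): no bracket -> illegal
W mobility = 7

Answer: B=6 W=7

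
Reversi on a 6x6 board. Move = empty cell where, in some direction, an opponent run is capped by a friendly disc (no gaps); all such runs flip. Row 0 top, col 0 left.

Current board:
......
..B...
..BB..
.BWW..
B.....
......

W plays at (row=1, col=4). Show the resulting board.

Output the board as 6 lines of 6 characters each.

Answer: ......
..B.W.
..BW..
.BWW..
B.....
......

Derivation:
Place W at (1,4); scan 8 dirs for brackets.
Dir NW: first cell '.' (not opp) -> no flip
Dir N: first cell '.' (not opp) -> no flip
Dir NE: first cell '.' (not opp) -> no flip
Dir W: first cell '.' (not opp) -> no flip
Dir E: first cell '.' (not opp) -> no flip
Dir SW: opp run (2,3) capped by W -> flip
Dir S: first cell '.' (not opp) -> no flip
Dir SE: first cell '.' (not opp) -> no flip
All flips: (2,3)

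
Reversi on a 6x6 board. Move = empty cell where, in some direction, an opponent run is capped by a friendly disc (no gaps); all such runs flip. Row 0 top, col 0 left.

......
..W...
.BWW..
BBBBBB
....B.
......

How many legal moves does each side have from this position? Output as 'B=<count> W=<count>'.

-- B to move --
(0,1): flips 2 -> legal
(0,2): flips 2 -> legal
(0,3): flips 1 -> legal
(1,1): flips 1 -> legal
(1,3): flips 2 -> legal
(1,4): flips 1 -> legal
(2,4): flips 2 -> legal
B mobility = 7
-- W to move --
(1,0): no bracket -> illegal
(1,1): no bracket -> illegal
(2,0): flips 1 -> legal
(2,4): no bracket -> illegal
(2,5): no bracket -> illegal
(4,0): flips 1 -> legal
(4,1): flips 1 -> legal
(4,2): flips 1 -> legal
(4,3): flips 1 -> legal
(4,5): flips 1 -> legal
(5,3): no bracket -> illegal
(5,4): no bracket -> illegal
(5,5): flips 2 -> legal
W mobility = 7

Answer: B=7 W=7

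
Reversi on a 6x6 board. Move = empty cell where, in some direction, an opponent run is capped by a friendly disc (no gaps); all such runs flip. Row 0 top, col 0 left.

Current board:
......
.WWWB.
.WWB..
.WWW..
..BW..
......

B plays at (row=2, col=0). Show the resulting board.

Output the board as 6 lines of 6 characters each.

Answer: ......
.WWWB.
BBBB..
.BWW..
..BW..
......

Derivation:
Place B at (2,0); scan 8 dirs for brackets.
Dir NW: edge -> no flip
Dir N: first cell '.' (not opp) -> no flip
Dir NE: opp run (1,1), next='.' -> no flip
Dir W: edge -> no flip
Dir E: opp run (2,1) (2,2) capped by B -> flip
Dir SW: edge -> no flip
Dir S: first cell '.' (not opp) -> no flip
Dir SE: opp run (3,1) capped by B -> flip
All flips: (2,1) (2,2) (3,1)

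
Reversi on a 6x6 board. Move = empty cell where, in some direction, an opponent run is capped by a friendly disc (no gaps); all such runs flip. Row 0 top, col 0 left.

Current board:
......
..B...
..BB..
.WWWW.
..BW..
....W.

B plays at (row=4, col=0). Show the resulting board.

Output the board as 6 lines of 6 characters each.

Place B at (4,0); scan 8 dirs for brackets.
Dir NW: edge -> no flip
Dir N: first cell '.' (not opp) -> no flip
Dir NE: opp run (3,1) capped by B -> flip
Dir W: edge -> no flip
Dir E: first cell '.' (not opp) -> no flip
Dir SW: edge -> no flip
Dir S: first cell '.' (not opp) -> no flip
Dir SE: first cell '.' (not opp) -> no flip
All flips: (3,1)

Answer: ......
..B...
..BB..
.BWWW.
B.BW..
....W.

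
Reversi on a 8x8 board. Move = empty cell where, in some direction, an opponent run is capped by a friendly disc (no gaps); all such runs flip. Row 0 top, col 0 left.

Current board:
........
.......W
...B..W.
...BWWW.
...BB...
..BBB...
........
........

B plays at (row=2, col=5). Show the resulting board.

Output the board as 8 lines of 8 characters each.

Answer: ........
.......W
...B.BW.
...BBWW.
...BB...
..BBB...
........
........

Derivation:
Place B at (2,5); scan 8 dirs for brackets.
Dir NW: first cell '.' (not opp) -> no flip
Dir N: first cell '.' (not opp) -> no flip
Dir NE: first cell '.' (not opp) -> no flip
Dir W: first cell '.' (not opp) -> no flip
Dir E: opp run (2,6), next='.' -> no flip
Dir SW: opp run (3,4) capped by B -> flip
Dir S: opp run (3,5), next='.' -> no flip
Dir SE: opp run (3,6), next='.' -> no flip
All flips: (3,4)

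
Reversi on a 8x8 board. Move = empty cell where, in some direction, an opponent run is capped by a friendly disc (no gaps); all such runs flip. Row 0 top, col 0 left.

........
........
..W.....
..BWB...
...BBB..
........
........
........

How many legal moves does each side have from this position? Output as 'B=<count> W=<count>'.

Answer: B=3 W=5

Derivation:
-- B to move --
(1,1): flips 2 -> legal
(1,2): flips 1 -> legal
(1,3): no bracket -> illegal
(2,1): no bracket -> illegal
(2,3): flips 1 -> legal
(2,4): no bracket -> illegal
(3,1): no bracket -> illegal
(4,2): no bracket -> illegal
B mobility = 3
-- W to move --
(2,1): no bracket -> illegal
(2,3): no bracket -> illegal
(2,4): no bracket -> illegal
(2,5): no bracket -> illegal
(3,1): flips 1 -> legal
(3,5): flips 1 -> legal
(3,6): no bracket -> illegal
(4,1): no bracket -> illegal
(4,2): flips 1 -> legal
(4,6): no bracket -> illegal
(5,2): no bracket -> illegal
(5,3): flips 1 -> legal
(5,4): no bracket -> illegal
(5,5): flips 1 -> legal
(5,6): no bracket -> illegal
W mobility = 5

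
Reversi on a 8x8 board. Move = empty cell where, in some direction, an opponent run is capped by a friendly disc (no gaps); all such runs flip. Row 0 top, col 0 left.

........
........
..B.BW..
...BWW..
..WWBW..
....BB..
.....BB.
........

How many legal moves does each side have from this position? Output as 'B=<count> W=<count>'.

-- B to move --
(1,4): no bracket -> illegal
(1,5): flips 3 -> legal
(1,6): no bracket -> illegal
(2,3): no bracket -> illegal
(2,6): flips 2 -> legal
(3,1): no bracket -> illegal
(3,2): flips 1 -> legal
(3,6): flips 3 -> legal
(4,1): flips 2 -> legal
(4,6): flips 2 -> legal
(5,1): flips 1 -> legal
(5,2): no bracket -> illegal
(5,3): flips 1 -> legal
(5,6): no bracket -> illegal
B mobility = 8
-- W to move --
(1,1): no bracket -> illegal
(1,2): no bracket -> illegal
(1,3): flips 1 -> legal
(1,4): flips 1 -> legal
(1,5): flips 2 -> legal
(2,1): no bracket -> illegal
(2,3): flips 2 -> legal
(3,1): no bracket -> illegal
(3,2): flips 1 -> legal
(4,6): no bracket -> illegal
(5,3): flips 1 -> legal
(5,6): no bracket -> illegal
(5,7): no bracket -> illegal
(6,3): flips 1 -> legal
(6,4): flips 2 -> legal
(6,7): no bracket -> illegal
(7,4): no bracket -> illegal
(7,5): flips 2 -> legal
(7,6): flips 2 -> legal
(7,7): no bracket -> illegal
W mobility = 10

Answer: B=8 W=10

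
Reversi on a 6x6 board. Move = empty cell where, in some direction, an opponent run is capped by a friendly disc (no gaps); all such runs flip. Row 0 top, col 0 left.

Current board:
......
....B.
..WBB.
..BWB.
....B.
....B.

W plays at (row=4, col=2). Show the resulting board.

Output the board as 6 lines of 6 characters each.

Answer: ......
....B.
..WBB.
..WWB.
..W.B.
....B.

Derivation:
Place W at (4,2); scan 8 dirs for brackets.
Dir NW: first cell '.' (not opp) -> no flip
Dir N: opp run (3,2) capped by W -> flip
Dir NE: first cell 'W' (not opp) -> no flip
Dir W: first cell '.' (not opp) -> no flip
Dir E: first cell '.' (not opp) -> no flip
Dir SW: first cell '.' (not opp) -> no flip
Dir S: first cell '.' (not opp) -> no flip
Dir SE: first cell '.' (not opp) -> no flip
All flips: (3,2)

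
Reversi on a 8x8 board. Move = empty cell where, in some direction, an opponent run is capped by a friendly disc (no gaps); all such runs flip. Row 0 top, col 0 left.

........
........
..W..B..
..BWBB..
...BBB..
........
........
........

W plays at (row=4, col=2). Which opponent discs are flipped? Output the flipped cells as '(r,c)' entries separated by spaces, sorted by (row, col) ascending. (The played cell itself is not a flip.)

Dir NW: first cell '.' (not opp) -> no flip
Dir N: opp run (3,2) capped by W -> flip
Dir NE: first cell 'W' (not opp) -> no flip
Dir W: first cell '.' (not opp) -> no flip
Dir E: opp run (4,3) (4,4) (4,5), next='.' -> no flip
Dir SW: first cell '.' (not opp) -> no flip
Dir S: first cell '.' (not opp) -> no flip
Dir SE: first cell '.' (not opp) -> no flip

Answer: (3,2)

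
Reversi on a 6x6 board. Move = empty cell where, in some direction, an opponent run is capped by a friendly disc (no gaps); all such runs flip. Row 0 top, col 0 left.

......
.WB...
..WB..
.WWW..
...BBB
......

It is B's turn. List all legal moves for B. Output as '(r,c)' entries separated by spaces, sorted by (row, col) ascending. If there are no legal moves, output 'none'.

(0,0): flips 3 -> legal
(0,1): no bracket -> illegal
(0,2): no bracket -> illegal
(1,0): flips 1 -> legal
(1,3): no bracket -> illegal
(2,0): no bracket -> illegal
(2,1): flips 2 -> legal
(2,4): no bracket -> illegal
(3,0): no bracket -> illegal
(3,4): no bracket -> illegal
(4,0): no bracket -> illegal
(4,1): flips 1 -> legal
(4,2): flips 2 -> legal

Answer: (0,0) (1,0) (2,1) (4,1) (4,2)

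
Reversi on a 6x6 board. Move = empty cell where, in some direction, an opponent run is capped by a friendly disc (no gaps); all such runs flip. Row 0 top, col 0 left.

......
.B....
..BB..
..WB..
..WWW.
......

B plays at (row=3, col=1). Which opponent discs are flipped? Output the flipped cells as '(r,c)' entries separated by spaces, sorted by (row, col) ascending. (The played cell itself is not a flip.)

Dir NW: first cell '.' (not opp) -> no flip
Dir N: first cell '.' (not opp) -> no flip
Dir NE: first cell 'B' (not opp) -> no flip
Dir W: first cell '.' (not opp) -> no flip
Dir E: opp run (3,2) capped by B -> flip
Dir SW: first cell '.' (not opp) -> no flip
Dir S: first cell '.' (not opp) -> no flip
Dir SE: opp run (4,2), next='.' -> no flip

Answer: (3,2)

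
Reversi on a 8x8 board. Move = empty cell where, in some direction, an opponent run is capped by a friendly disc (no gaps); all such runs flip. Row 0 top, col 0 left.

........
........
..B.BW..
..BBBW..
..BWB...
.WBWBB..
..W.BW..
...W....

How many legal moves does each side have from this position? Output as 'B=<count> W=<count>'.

Answer: B=12 W=13

Derivation:
-- B to move --
(1,4): no bracket -> illegal
(1,5): no bracket -> illegal
(1,6): flips 1 -> legal
(2,6): flips 2 -> legal
(3,6): flips 1 -> legal
(4,0): no bracket -> illegal
(4,1): no bracket -> illegal
(4,5): no bracket -> illegal
(4,6): flips 1 -> legal
(5,0): flips 1 -> legal
(5,6): no bracket -> illegal
(6,0): flips 1 -> legal
(6,1): no bracket -> illegal
(6,3): flips 2 -> legal
(6,6): flips 1 -> legal
(7,1): flips 2 -> legal
(7,2): flips 1 -> legal
(7,4): no bracket -> illegal
(7,5): flips 1 -> legal
(7,6): flips 1 -> legal
B mobility = 12
-- W to move --
(1,1): no bracket -> illegal
(1,2): flips 4 -> legal
(1,3): flips 1 -> legal
(1,4): no bracket -> illegal
(1,5): flips 3 -> legal
(2,1): flips 1 -> legal
(2,3): flips 2 -> legal
(3,1): flips 4 -> legal
(4,1): flips 1 -> legal
(4,5): flips 2 -> legal
(4,6): flips 2 -> legal
(5,6): flips 2 -> legal
(6,1): flips 1 -> legal
(6,3): flips 1 -> legal
(6,6): no bracket -> illegal
(7,4): no bracket -> illegal
(7,5): flips 1 -> legal
W mobility = 13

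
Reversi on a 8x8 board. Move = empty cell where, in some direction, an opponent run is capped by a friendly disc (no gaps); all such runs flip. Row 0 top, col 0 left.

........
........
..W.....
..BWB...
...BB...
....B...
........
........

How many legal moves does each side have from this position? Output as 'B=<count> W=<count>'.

-- B to move --
(1,1): flips 2 -> legal
(1,2): flips 1 -> legal
(1,3): no bracket -> illegal
(2,1): no bracket -> illegal
(2,3): flips 1 -> legal
(2,4): no bracket -> illegal
(3,1): no bracket -> illegal
(4,2): no bracket -> illegal
B mobility = 3
-- W to move --
(2,1): no bracket -> illegal
(2,3): no bracket -> illegal
(2,4): no bracket -> illegal
(2,5): no bracket -> illegal
(3,1): flips 1 -> legal
(3,5): flips 1 -> legal
(4,1): no bracket -> illegal
(4,2): flips 1 -> legal
(4,5): no bracket -> illegal
(5,2): no bracket -> illegal
(5,3): flips 1 -> legal
(5,5): flips 1 -> legal
(6,3): no bracket -> illegal
(6,4): no bracket -> illegal
(6,5): no bracket -> illegal
W mobility = 5

Answer: B=3 W=5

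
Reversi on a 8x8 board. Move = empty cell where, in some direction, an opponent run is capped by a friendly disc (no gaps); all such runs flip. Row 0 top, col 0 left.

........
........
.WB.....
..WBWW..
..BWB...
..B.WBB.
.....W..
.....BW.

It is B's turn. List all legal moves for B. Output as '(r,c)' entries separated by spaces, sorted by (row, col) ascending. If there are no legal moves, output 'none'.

(1,0): no bracket -> illegal
(1,1): no bracket -> illegal
(1,2): no bracket -> illegal
(2,0): flips 1 -> legal
(2,3): no bracket -> illegal
(2,4): flips 1 -> legal
(2,5): flips 2 -> legal
(2,6): flips 1 -> legal
(3,0): no bracket -> illegal
(3,1): flips 1 -> legal
(3,6): flips 2 -> legal
(4,1): no bracket -> illegal
(4,5): no bracket -> illegal
(4,6): no bracket -> illegal
(5,3): flips 2 -> legal
(6,3): no bracket -> illegal
(6,4): flips 1 -> legal
(6,6): no bracket -> illegal
(6,7): no bracket -> illegal
(7,4): flips 1 -> legal
(7,7): flips 1 -> legal

Answer: (2,0) (2,4) (2,5) (2,6) (3,1) (3,6) (5,3) (6,4) (7,4) (7,7)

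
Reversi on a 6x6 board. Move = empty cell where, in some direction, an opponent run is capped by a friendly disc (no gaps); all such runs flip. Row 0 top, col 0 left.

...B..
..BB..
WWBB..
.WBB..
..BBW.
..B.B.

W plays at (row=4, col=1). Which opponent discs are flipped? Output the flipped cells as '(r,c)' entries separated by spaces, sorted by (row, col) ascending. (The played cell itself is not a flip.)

Dir NW: first cell '.' (not opp) -> no flip
Dir N: first cell 'W' (not opp) -> no flip
Dir NE: opp run (3,2) (2,3), next='.' -> no flip
Dir W: first cell '.' (not opp) -> no flip
Dir E: opp run (4,2) (4,3) capped by W -> flip
Dir SW: first cell '.' (not opp) -> no flip
Dir S: first cell '.' (not opp) -> no flip
Dir SE: opp run (5,2), next=edge -> no flip

Answer: (4,2) (4,3)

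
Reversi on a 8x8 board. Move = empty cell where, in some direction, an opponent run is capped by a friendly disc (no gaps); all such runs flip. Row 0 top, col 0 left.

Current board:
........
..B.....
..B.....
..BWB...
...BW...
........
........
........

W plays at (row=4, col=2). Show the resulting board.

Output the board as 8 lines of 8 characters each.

Place W at (4,2); scan 8 dirs for brackets.
Dir NW: first cell '.' (not opp) -> no flip
Dir N: opp run (3,2) (2,2) (1,2), next='.' -> no flip
Dir NE: first cell 'W' (not opp) -> no flip
Dir W: first cell '.' (not opp) -> no flip
Dir E: opp run (4,3) capped by W -> flip
Dir SW: first cell '.' (not opp) -> no flip
Dir S: first cell '.' (not opp) -> no flip
Dir SE: first cell '.' (not opp) -> no flip
All flips: (4,3)

Answer: ........
..B.....
..B.....
..BWB...
..WWW...
........
........
........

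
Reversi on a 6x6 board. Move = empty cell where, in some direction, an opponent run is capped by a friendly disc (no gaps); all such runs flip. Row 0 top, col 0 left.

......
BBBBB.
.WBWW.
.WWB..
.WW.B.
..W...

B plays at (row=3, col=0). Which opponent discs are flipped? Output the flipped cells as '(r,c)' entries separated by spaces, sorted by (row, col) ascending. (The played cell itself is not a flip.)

Answer: (2,1) (3,1) (3,2)

Derivation:
Dir NW: edge -> no flip
Dir N: first cell '.' (not opp) -> no flip
Dir NE: opp run (2,1) capped by B -> flip
Dir W: edge -> no flip
Dir E: opp run (3,1) (3,2) capped by B -> flip
Dir SW: edge -> no flip
Dir S: first cell '.' (not opp) -> no flip
Dir SE: opp run (4,1) (5,2), next=edge -> no flip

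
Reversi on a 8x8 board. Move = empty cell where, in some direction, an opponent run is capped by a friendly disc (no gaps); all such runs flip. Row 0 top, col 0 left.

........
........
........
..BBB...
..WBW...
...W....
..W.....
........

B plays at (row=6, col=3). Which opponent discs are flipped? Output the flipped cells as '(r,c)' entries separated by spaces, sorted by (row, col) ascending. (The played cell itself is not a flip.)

Dir NW: first cell '.' (not opp) -> no flip
Dir N: opp run (5,3) capped by B -> flip
Dir NE: first cell '.' (not opp) -> no flip
Dir W: opp run (6,2), next='.' -> no flip
Dir E: first cell '.' (not opp) -> no flip
Dir SW: first cell '.' (not opp) -> no flip
Dir S: first cell '.' (not opp) -> no flip
Dir SE: first cell '.' (not opp) -> no flip

Answer: (5,3)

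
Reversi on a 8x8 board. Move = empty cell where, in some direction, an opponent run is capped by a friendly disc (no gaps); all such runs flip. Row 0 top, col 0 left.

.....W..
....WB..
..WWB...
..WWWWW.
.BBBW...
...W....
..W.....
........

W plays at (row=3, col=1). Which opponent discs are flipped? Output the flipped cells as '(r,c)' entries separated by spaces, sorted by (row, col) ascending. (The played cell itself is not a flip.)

Dir NW: first cell '.' (not opp) -> no flip
Dir N: first cell '.' (not opp) -> no flip
Dir NE: first cell 'W' (not opp) -> no flip
Dir W: first cell '.' (not opp) -> no flip
Dir E: first cell 'W' (not opp) -> no flip
Dir SW: first cell '.' (not opp) -> no flip
Dir S: opp run (4,1), next='.' -> no flip
Dir SE: opp run (4,2) capped by W -> flip

Answer: (4,2)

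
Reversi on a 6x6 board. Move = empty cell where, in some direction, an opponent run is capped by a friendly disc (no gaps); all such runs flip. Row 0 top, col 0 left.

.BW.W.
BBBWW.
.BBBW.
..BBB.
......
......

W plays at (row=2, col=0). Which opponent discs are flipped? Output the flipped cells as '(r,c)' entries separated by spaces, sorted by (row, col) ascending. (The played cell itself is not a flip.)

Dir NW: edge -> no flip
Dir N: opp run (1,0), next='.' -> no flip
Dir NE: opp run (1,1) capped by W -> flip
Dir W: edge -> no flip
Dir E: opp run (2,1) (2,2) (2,3) capped by W -> flip
Dir SW: edge -> no flip
Dir S: first cell '.' (not opp) -> no flip
Dir SE: first cell '.' (not opp) -> no flip

Answer: (1,1) (2,1) (2,2) (2,3)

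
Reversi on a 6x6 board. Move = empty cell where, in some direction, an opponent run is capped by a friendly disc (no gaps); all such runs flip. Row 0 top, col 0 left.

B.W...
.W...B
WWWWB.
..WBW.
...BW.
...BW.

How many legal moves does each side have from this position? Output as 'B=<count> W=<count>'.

Answer: B=7 W=4

Derivation:
-- B to move --
(0,1): no bracket -> illegal
(0,3): no bracket -> illegal
(1,0): flips 2 -> legal
(1,2): no bracket -> illegal
(1,3): flips 1 -> legal
(1,4): no bracket -> illegal
(2,5): flips 1 -> legal
(3,0): no bracket -> illegal
(3,1): flips 1 -> legal
(3,5): flips 2 -> legal
(4,1): no bracket -> illegal
(4,2): no bracket -> illegal
(4,5): flips 1 -> legal
(5,5): flips 2 -> legal
B mobility = 7
-- W to move --
(0,1): no bracket -> illegal
(0,4): no bracket -> illegal
(0,5): no bracket -> illegal
(1,0): no bracket -> illegal
(1,3): no bracket -> illegal
(1,4): flips 1 -> legal
(2,5): flips 1 -> legal
(3,5): no bracket -> illegal
(4,2): flips 1 -> legal
(5,2): flips 2 -> legal
W mobility = 4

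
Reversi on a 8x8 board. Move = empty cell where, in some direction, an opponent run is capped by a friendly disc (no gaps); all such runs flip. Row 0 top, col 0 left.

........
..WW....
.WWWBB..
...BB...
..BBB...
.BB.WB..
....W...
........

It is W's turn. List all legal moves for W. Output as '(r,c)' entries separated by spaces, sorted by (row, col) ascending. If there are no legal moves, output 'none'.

Answer: (1,4) (2,6) (3,2) (3,5) (4,5) (4,6) (5,3) (5,6) (6,6)

Derivation:
(1,4): flips 3 -> legal
(1,5): no bracket -> illegal
(1,6): no bracket -> illegal
(2,6): flips 2 -> legal
(3,1): no bracket -> illegal
(3,2): flips 1 -> legal
(3,5): flips 1 -> legal
(3,6): no bracket -> illegal
(4,0): no bracket -> illegal
(4,1): no bracket -> illegal
(4,5): flips 1 -> legal
(4,6): flips 1 -> legal
(5,0): no bracket -> illegal
(5,3): flips 2 -> legal
(5,6): flips 1 -> legal
(6,0): no bracket -> illegal
(6,1): no bracket -> illegal
(6,2): no bracket -> illegal
(6,3): no bracket -> illegal
(6,5): no bracket -> illegal
(6,6): flips 3 -> legal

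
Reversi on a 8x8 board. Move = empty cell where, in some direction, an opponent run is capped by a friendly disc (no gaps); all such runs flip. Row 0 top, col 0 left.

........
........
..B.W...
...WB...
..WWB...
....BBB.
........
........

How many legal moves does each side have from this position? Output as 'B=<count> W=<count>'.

-- B to move --
(1,3): no bracket -> illegal
(1,4): flips 1 -> legal
(1,5): no bracket -> illegal
(2,3): no bracket -> illegal
(2,5): no bracket -> illegal
(3,1): no bracket -> illegal
(3,2): flips 2 -> legal
(3,5): no bracket -> illegal
(4,1): flips 2 -> legal
(5,1): no bracket -> illegal
(5,2): flips 1 -> legal
(5,3): no bracket -> illegal
B mobility = 4
-- W to move --
(1,1): flips 1 -> legal
(1,2): no bracket -> illegal
(1,3): no bracket -> illegal
(2,1): no bracket -> illegal
(2,3): no bracket -> illegal
(2,5): flips 1 -> legal
(3,1): no bracket -> illegal
(3,2): no bracket -> illegal
(3,5): flips 1 -> legal
(4,5): flips 1 -> legal
(4,6): no bracket -> illegal
(4,7): no bracket -> illegal
(5,3): no bracket -> illegal
(5,7): no bracket -> illegal
(6,3): no bracket -> illegal
(6,4): flips 3 -> legal
(6,5): flips 1 -> legal
(6,6): flips 2 -> legal
(6,7): no bracket -> illegal
W mobility = 7

Answer: B=4 W=7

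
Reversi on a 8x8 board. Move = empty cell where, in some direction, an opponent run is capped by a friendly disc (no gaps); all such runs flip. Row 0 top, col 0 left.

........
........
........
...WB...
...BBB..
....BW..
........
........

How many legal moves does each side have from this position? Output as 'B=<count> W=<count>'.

Answer: B=6 W=2

Derivation:
-- B to move --
(2,2): flips 1 -> legal
(2,3): flips 1 -> legal
(2,4): no bracket -> illegal
(3,2): flips 1 -> legal
(4,2): no bracket -> illegal
(4,6): no bracket -> illegal
(5,6): flips 1 -> legal
(6,4): no bracket -> illegal
(6,5): flips 1 -> legal
(6,6): flips 1 -> legal
B mobility = 6
-- W to move --
(2,3): no bracket -> illegal
(2,4): no bracket -> illegal
(2,5): no bracket -> illegal
(3,2): no bracket -> illegal
(3,5): flips 2 -> legal
(3,6): no bracket -> illegal
(4,2): no bracket -> illegal
(4,6): no bracket -> illegal
(5,2): no bracket -> illegal
(5,3): flips 2 -> legal
(5,6): no bracket -> illegal
(6,3): no bracket -> illegal
(6,4): no bracket -> illegal
(6,5): no bracket -> illegal
W mobility = 2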